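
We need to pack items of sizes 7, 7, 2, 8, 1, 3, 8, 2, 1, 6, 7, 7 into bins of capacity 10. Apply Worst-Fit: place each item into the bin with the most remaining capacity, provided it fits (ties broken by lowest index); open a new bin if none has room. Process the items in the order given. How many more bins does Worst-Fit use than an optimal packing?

Worst-Fit: [7,2] [7,1] [8] [3,2,1] [8] [6] [7] [7] → 8 bins.
7 items exceed 5 (half the capacity), and no two of those can share a bin, so at least 7 bins are needed.
An optimal packing achieves that bound: [8,2] [8,2] [7,3] [7,1,1] [7] [7] [6] → 7 bins.
Excess: 8 − 7 = 1.

1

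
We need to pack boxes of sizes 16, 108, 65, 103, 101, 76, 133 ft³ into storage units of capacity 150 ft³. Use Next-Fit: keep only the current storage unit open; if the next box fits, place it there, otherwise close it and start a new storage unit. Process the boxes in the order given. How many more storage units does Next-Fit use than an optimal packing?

Next-Fit: [16,108] [65] [103] [101] [76] [133] → 6 storage units.
Total size 602 ft³; any packing needs at least ⌈602/150⌉ = 5 storage units.
An optimal packing achieves that bound: [133,16] [108] [103] [101] [76,65] → 5 storage units.
Excess: 6 − 5 = 1.

1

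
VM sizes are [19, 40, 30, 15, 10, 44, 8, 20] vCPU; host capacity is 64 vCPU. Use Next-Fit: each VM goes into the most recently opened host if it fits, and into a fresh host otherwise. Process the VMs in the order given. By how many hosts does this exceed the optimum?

Next-Fit: [19,40] [30,15,10] [44,8] [20] → 4 hosts.
Total size 186 vCPU; any packing needs at least ⌈186/64⌉ = 3 hosts.
An optimal packing achieves that bound: [44,20] [40,19] [30,15,10,8] → 3 hosts.
Excess: 4 − 3 = 1.

1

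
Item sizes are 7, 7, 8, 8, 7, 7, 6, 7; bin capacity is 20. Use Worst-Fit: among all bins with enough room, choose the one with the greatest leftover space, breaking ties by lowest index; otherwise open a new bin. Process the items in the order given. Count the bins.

Put 7 in bin 1; 13 remain.
Put 7 in bin 1; 6 remain.
Put 8 in bin 2; 12 remain.
Put 8 in bin 2; 4 remain.
Put 7 in bin 3; 13 remain.
Put 7 in bin 3; 6 remain.
Put 6 in bin 1; 0 remain.
Put 7 in bin 4; 13 remain.
Final bins: [7,7,6] [8,8] [7,7] [7].

4 bins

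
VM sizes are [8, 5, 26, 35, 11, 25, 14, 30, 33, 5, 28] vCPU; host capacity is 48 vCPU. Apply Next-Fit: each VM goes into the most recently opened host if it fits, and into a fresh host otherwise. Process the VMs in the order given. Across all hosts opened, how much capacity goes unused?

68

Put 8 vCPU in host 1; 40 vCPU remain.
Put 5 vCPU in host 1; 35 vCPU remain.
Put 26 vCPU in host 1; 9 vCPU remain.
Put 35 vCPU in host 2; 13 vCPU remain.
Put 11 vCPU in host 2; 2 vCPU remain.
Put 25 vCPU in host 3; 23 vCPU remain.
Put 14 vCPU in host 3; 9 vCPU remain.
Put 30 vCPU in host 4; 18 vCPU remain.
Put 33 vCPU in host 5; 15 vCPU remain.
Put 5 vCPU in host 5; 10 vCPU remain.
Put 28 vCPU in host 6; 20 vCPU remain.
6 hosts × 48 vCPU = 288 vCPU; used 220 vCPU; unused 68 vCPU.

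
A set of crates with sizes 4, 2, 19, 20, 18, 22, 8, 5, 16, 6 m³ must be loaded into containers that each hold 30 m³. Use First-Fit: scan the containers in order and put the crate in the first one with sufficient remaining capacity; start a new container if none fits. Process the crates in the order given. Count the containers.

container 1: place 4 m³, 26 m³ left
container 1: place 2 m³, 24 m³ left
container 1: place 19 m³, 5 m³ left
container 2: place 20 m³, 10 m³ left
container 3: place 18 m³, 12 m³ left
container 4: place 22 m³, 8 m³ left
container 2: place 8 m³, 2 m³ left
container 1: place 5 m³, 0 m³ left
container 5: place 16 m³, 14 m³ left
container 3: place 6 m³, 6 m³ left

5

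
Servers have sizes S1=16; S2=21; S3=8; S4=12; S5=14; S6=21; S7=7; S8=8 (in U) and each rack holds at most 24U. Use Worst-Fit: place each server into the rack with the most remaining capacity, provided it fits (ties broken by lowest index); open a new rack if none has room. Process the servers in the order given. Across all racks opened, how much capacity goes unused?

13

S1 (16U) → rack 1 (remaining 8U)
S2 (21U) → rack 2 (remaining 3U)
S3 (8U) → rack 1 (remaining 0U)
S4 (12U) → rack 3 (remaining 12U)
S5 (14U) → rack 4 (remaining 10U)
S6 (21U) → rack 5 (remaining 3U)
S7 (7U) → rack 3 (remaining 5U)
S8 (8U) → rack 4 (remaining 2U)
5 racks × 24U = 120U; used 107U; unused 13U.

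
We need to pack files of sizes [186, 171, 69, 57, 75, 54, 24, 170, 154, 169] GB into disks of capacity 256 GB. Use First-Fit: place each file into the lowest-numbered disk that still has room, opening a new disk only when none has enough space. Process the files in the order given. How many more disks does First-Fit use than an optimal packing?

First-Fit: [186,69] [171,57,24] [75,54] [170] [154] [169] → 6 disks.
Total size 1129 GB; any packing needs at least ⌈1129/256⌉ = 5 disks.
An optimal packing achieves that bound: [186,69] [171,75] [170,57,24] [169,54] [154] → 5 disks.
Excess: 6 − 5 = 1.

1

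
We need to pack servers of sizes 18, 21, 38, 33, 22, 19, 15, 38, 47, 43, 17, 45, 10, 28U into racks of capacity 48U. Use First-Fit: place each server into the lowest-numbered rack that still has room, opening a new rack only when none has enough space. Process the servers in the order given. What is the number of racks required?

9

rack 1: place 18U, 30U left
rack 1: place 21U, 9U left
rack 2: place 38U, 10U left
rack 3: place 33U, 15U left
rack 4: place 22U, 26U left
rack 4: place 19U, 7U left
rack 3: place 15U, 0U left
rack 5: place 38U, 10U left
rack 6: place 47U, 1U left
rack 7: place 43U, 5U left
rack 8: place 17U, 31U left
rack 9: place 45U, 3U left
rack 2: place 10U, 0U left
rack 8: place 28U, 3U left
Final racks: [18,21] [38,10] [33,15] [22,19] [38] [47] [43] [17,28] [45].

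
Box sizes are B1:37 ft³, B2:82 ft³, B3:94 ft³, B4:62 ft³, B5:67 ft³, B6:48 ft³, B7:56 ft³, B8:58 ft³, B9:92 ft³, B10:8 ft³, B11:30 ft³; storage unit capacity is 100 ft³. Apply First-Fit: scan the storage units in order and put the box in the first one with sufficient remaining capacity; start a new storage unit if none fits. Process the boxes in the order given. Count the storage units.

storage unit 1: place B1 (37 ft³), 63 ft³ left
storage unit 2: place B2 (82 ft³), 18 ft³ left
storage unit 3: place B3 (94 ft³), 6 ft³ left
storage unit 1: place B4 (62 ft³), 1 ft³ left
storage unit 4: place B5 (67 ft³), 33 ft³ left
storage unit 5: place B6 (48 ft³), 52 ft³ left
storage unit 6: place B7 (56 ft³), 44 ft³ left
storage unit 7: place B8 (58 ft³), 42 ft³ left
storage unit 8: place B9 (92 ft³), 8 ft³ left
storage unit 2: place B10 (8 ft³), 10 ft³ left
storage unit 4: place B11 (30 ft³), 3 ft³ left

8 storage units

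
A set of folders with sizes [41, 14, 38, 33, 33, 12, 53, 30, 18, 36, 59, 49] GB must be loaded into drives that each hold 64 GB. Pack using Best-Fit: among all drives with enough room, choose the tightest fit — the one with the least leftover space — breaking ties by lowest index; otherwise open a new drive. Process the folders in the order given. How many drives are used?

8

drive 1: place 41 GB, 23 GB left
drive 1: place 14 GB, 9 GB left
drive 2: place 38 GB, 26 GB left
drive 3: place 33 GB, 31 GB left
drive 4: place 33 GB, 31 GB left
drive 2: place 12 GB, 14 GB left
drive 5: place 53 GB, 11 GB left
drive 3: place 30 GB, 1 GB left
drive 4: place 18 GB, 13 GB left
drive 6: place 36 GB, 28 GB left
drive 7: place 59 GB, 5 GB left
drive 8: place 49 GB, 15 GB left
Final drives: [41,14] [38,12] [33,30] [33,18] [53] [36] [59] [49].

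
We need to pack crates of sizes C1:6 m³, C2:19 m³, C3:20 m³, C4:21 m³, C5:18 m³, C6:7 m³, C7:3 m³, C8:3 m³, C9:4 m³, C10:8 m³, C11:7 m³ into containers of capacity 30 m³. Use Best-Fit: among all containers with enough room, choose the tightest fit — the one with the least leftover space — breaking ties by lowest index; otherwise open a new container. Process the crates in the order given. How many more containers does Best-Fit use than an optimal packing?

1

Best-Fit: [6,19,3] [20,3,4] [21,7] [18,8] [7] → 5 containers.
Total size 116 m³; any packing needs at least ⌈116/30⌉ = 4 containers.
An optimal packing achieves that bound: [21,8] [20,7,3] [19,7,4] [18,6,3] → 4 containers.
Excess: 5 − 4 = 1.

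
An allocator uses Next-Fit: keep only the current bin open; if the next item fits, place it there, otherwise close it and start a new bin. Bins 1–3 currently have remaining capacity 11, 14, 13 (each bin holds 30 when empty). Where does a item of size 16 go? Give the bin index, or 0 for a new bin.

Next-Fit only looks at bin 3, which has 13 free.
16 does not fit, so a new bin is opened.

0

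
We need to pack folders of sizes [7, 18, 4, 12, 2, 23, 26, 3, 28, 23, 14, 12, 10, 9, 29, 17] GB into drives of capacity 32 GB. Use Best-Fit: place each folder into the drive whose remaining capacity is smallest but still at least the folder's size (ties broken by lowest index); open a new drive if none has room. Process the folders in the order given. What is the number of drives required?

9

drive 1: place 7 GB, 25 GB left
drive 1: place 18 GB, 7 GB left
drive 1: place 4 GB, 3 GB left
drive 2: place 12 GB, 20 GB left
drive 1: place 2 GB, 1 GB left
drive 3: place 23 GB, 9 GB left
drive 4: place 26 GB, 6 GB left
drive 4: place 3 GB, 3 GB left
drive 5: place 28 GB, 4 GB left
drive 6: place 23 GB, 9 GB left
drive 2: place 14 GB, 6 GB left
drive 7: place 12 GB, 20 GB left
drive 7: place 10 GB, 10 GB left
drive 3: place 9 GB, 0 GB left
drive 8: place 29 GB, 3 GB left
drive 9: place 17 GB, 15 GB left
Final drives: [7,18,4,2] [12,14] [23,9] [26,3] [28] [23] [12,10] [29] [17].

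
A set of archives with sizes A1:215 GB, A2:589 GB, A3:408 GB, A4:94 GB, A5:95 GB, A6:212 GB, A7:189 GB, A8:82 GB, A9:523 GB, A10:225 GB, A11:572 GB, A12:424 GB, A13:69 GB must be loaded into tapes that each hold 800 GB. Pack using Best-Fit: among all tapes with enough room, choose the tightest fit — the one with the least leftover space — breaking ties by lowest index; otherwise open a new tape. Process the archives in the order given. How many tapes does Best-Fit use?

6

Put A1 (215 GB) in tape 1; 585 GB remain.
Put A2 (589 GB) in tape 2; 211 GB remain.
Put A3 (408 GB) in tape 1; 177 GB remain.
Put A4 (94 GB) in tape 1; 83 GB remain.
Put A5 (95 GB) in tape 2; 116 GB remain.
Put A6 (212 GB) in tape 3; 588 GB remain.
Put A7 (189 GB) in tape 3; 399 GB remain.
Put A8 (82 GB) in tape 1; 1 GB remain.
Put A9 (523 GB) in tape 4; 277 GB remain.
Put A10 (225 GB) in tape 4; 52 GB remain.
Put A11 (572 GB) in tape 5; 228 GB remain.
Put A12 (424 GB) in tape 6; 376 GB remain.
Put A13 (69 GB) in tape 2; 47 GB remain.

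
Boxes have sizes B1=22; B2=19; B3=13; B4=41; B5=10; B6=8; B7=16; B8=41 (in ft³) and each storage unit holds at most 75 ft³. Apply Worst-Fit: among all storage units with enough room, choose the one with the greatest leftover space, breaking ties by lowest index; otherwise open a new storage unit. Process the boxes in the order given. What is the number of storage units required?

3

B1 (22 ft³) → storage unit 1 (remaining 53 ft³)
B2 (19 ft³) → storage unit 1 (remaining 34 ft³)
B3 (13 ft³) → storage unit 1 (remaining 21 ft³)
B4 (41 ft³) → storage unit 2 (remaining 34 ft³)
B5 (10 ft³) → storage unit 2 (remaining 24 ft³)
B6 (8 ft³) → storage unit 2 (remaining 16 ft³)
B7 (16 ft³) → storage unit 1 (remaining 5 ft³)
B8 (41 ft³) → storage unit 3 (remaining 34 ft³)
Final storage units: [22,19,13,16] [41,10,8] [41].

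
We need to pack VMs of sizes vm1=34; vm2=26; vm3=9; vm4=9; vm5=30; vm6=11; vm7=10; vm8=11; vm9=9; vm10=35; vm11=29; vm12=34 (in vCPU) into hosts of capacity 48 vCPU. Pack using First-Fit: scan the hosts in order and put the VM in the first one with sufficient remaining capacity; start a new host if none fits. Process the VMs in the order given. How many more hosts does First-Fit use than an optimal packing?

1

First-Fit: [34,9] [26,9,11] [30,10] [11,9] [35] [29] [34] → 7 hosts.
Total size 247 vCPU; any packing needs at least ⌈247/48⌉ = 6 hosts.
An optimal packing achieves that bound: [35,11] [34,11] [34,10] [30,9,9] [29,9] [26] → 6 hosts.
Excess: 7 − 6 = 1.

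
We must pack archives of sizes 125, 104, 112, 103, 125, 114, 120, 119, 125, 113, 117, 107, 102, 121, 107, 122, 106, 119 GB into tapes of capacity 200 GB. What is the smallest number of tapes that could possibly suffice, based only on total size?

Total size = 125 + 104 + 112 + 103 + 125 + 114 + 120 + 119 + 125 + 113 + 117 + 107 + 102 + 121 + 107 + 122 + 106 + 119 = 2061 GB.
⌈2061 / 200⌉ = 11.

11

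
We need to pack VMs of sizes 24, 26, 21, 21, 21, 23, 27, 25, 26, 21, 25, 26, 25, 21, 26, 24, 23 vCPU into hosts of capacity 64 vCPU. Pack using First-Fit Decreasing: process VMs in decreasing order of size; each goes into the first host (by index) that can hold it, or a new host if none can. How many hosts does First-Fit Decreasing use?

Sorted descending: 27, 26, 26, 26, 26, 25, 25, 25, 24, 24, 23, 23, 21, 21, 21, 21, 21.
27 vCPU → host 1 (remaining 37 vCPU)
26 vCPU → host 1 (remaining 11 vCPU)
26 vCPU → host 2 (remaining 38 vCPU)
26 vCPU → host 2 (remaining 12 vCPU)
26 vCPU → host 3 (remaining 38 vCPU)
25 vCPU → host 3 (remaining 13 vCPU)
25 vCPU → host 4 (remaining 39 vCPU)
25 vCPU → host 4 (remaining 14 vCPU)
24 vCPU → host 5 (remaining 40 vCPU)
24 vCPU → host 5 (remaining 16 vCPU)
23 vCPU → host 6 (remaining 41 vCPU)
23 vCPU → host 6 (remaining 18 vCPU)
21 vCPU → host 7 (remaining 43 vCPU)
21 vCPU → host 7 (remaining 22 vCPU)
21 vCPU → host 7 (remaining 1 vCPU)
21 vCPU → host 8 (remaining 43 vCPU)
21 vCPU → host 8 (remaining 22 vCPU)
Final hosts: [27,26] [26,26] [26,25] [25,25] [24,24] [23,23] [21,21,21] [21,21].

8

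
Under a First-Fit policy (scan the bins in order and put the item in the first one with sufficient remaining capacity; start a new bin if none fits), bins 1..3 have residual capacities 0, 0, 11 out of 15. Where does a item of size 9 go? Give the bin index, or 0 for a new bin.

Bins with room: bin 3 (11).
The first with room is bin 3.

3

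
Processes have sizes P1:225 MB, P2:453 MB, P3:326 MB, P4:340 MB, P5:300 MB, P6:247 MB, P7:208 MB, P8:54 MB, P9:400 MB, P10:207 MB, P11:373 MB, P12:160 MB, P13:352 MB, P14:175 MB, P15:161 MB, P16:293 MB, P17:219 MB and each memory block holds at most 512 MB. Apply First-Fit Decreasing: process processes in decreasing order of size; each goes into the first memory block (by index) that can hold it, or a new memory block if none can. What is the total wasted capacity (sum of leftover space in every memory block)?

Sorted descending: 453, 400, 373, 352, 340, 326, 300, 293, 247, 225, 219, 208, 207, 175, 161, 160, 54.
Put 453 MB in memory block 1; 59 MB remain.
Put 400 MB in memory block 2; 112 MB remain.
Put 373 MB in memory block 3; 139 MB remain.
Put 352 MB in memory block 4; 160 MB remain.
Put 340 MB in memory block 5; 172 MB remain.
Put 326 MB in memory block 6; 186 MB remain.
Put 300 MB in memory block 7; 212 MB remain.
Put 293 MB in memory block 8; 219 MB remain.
Put 247 MB in memory block 9; 265 MB remain.
Put 225 MB in memory block 9; 40 MB remain.
Put 219 MB in memory block 8; 0 MB remain.
Put 208 MB in memory block 7; 4 MB remain.
Put 207 MB in memory block 10; 305 MB remain.
Put 175 MB in memory block 6; 11 MB remain.
Put 161 MB in memory block 5; 11 MB remain.
Put 160 MB in memory block 4; 0 MB remain.
Put 54 MB in memory block 1; 5 MB remain.
10 memory blocks × 512 MB = 5120 MB; used 4493 MB; unused 627 MB.

627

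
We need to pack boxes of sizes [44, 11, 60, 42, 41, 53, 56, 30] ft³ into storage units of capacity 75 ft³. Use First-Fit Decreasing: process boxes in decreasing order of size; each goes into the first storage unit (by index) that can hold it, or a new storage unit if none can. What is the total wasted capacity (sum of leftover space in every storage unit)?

Sorted descending: 60, 56, 53, 44, 42, 41, 30, 11.
Put 60 ft³ in storage unit 1; 15 ft³ remain.
Put 56 ft³ in storage unit 2; 19 ft³ remain.
Put 53 ft³ in storage unit 3; 22 ft³ remain.
Put 44 ft³ in storage unit 4; 31 ft³ remain.
Put 42 ft³ in storage unit 5; 33 ft³ remain.
Put 41 ft³ in storage unit 6; 34 ft³ remain.
Put 30 ft³ in storage unit 4; 1 ft³ remain.
Put 11 ft³ in storage unit 1; 4 ft³ remain.
6 storage units × 75 ft³ = 450 ft³; used 337 ft³; unused 113 ft³.

113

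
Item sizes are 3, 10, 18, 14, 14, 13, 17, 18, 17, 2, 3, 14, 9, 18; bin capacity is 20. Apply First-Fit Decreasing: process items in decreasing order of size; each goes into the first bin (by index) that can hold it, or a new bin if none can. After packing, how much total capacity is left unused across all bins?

Sorted descending: 18, 18, 18, 17, 17, 14, 14, 14, 13, 10, 9, 3, 3, 2.
bin 1: place 18, 2 left
bin 2: place 18, 2 left
bin 3: place 18, 2 left
bin 4: place 17, 3 left
bin 5: place 17, 3 left
bin 6: place 14, 6 left
bin 7: place 14, 6 left
bin 8: place 14, 6 left
bin 9: place 13, 7 left
bin 10: place 10, 10 left
bin 10: place 9, 1 left
bin 4: place 3, 0 left
bin 5: place 3, 0 left
bin 1: place 2, 0 left
10 bins × 20 = 200; used 170; unused 30.

30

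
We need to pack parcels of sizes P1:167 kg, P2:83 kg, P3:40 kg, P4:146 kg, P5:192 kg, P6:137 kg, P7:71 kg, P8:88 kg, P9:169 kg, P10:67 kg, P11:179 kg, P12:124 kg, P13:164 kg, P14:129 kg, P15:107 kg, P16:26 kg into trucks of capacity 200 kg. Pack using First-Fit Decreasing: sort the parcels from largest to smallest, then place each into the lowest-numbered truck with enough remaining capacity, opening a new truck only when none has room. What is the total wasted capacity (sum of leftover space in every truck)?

Sorted descending: 192, 179, 169, 167, 164, 146, 137, 129, 124, 107, 88, 83, 71, 67, 40, 26.
192 kg → truck 1 (remaining 8 kg)
179 kg → truck 2 (remaining 21 kg)
169 kg → truck 3 (remaining 31 kg)
167 kg → truck 4 (remaining 33 kg)
164 kg → truck 5 (remaining 36 kg)
146 kg → truck 6 (remaining 54 kg)
137 kg → truck 7 (remaining 63 kg)
129 kg → truck 8 (remaining 71 kg)
124 kg → truck 9 (remaining 76 kg)
107 kg → truck 10 (remaining 93 kg)
88 kg → truck 10 (remaining 5 kg)
83 kg → truck 11 (remaining 117 kg)
71 kg → truck 8 (remaining 0 kg)
67 kg → truck 9 (remaining 9 kg)
40 kg → truck 6 (remaining 14 kg)
26 kg → truck 3 (remaining 5 kg)
11 trucks × 200 kg = 2200 kg; used 1889 kg; unused 311 kg.

311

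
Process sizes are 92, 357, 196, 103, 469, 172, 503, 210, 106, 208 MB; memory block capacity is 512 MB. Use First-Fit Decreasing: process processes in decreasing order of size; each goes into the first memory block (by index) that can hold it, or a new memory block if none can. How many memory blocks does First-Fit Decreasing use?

5 memory blocks

Sorted descending: 503, 469, 357, 210, 208, 196, 172, 106, 103, 92.
503 MB → memory block 1 (remaining 9 MB)
469 MB → memory block 2 (remaining 43 MB)
357 MB → memory block 3 (remaining 155 MB)
210 MB → memory block 4 (remaining 302 MB)
208 MB → memory block 4 (remaining 94 MB)
196 MB → memory block 5 (remaining 316 MB)
172 MB → memory block 5 (remaining 144 MB)
106 MB → memory block 3 (remaining 49 MB)
103 MB → memory block 5 (remaining 41 MB)
92 MB → memory block 4 (remaining 2 MB)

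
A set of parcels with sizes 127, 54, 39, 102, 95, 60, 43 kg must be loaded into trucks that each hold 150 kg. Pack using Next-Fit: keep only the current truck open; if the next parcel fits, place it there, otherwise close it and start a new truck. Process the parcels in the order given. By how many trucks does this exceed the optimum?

Next-Fit: [127] [54,39] [102] [95] [60,43] → 5 trucks.
Total size 520 kg; any packing needs at least ⌈520/150⌉ = 4 trucks.
An optimal packing achieves that bound: [127] [102,43] [95,54] [60,39] → 4 trucks.
Excess: 5 − 4 = 1.

1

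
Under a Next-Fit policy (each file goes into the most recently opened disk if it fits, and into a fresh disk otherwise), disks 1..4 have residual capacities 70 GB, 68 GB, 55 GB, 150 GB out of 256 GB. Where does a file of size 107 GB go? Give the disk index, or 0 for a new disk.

Next-Fit only looks at disk 4, which has 150 GB free.
107 GB fits there.

4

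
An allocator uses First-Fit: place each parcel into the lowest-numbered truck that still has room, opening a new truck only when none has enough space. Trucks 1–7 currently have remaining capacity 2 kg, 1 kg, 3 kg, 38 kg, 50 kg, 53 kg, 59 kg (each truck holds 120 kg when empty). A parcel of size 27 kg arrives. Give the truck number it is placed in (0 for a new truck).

Trucks with room: truck 4 (38 kg), truck 5 (50 kg), truck 6 (53 kg), truck 7 (59 kg).
The first with room is truck 4.

4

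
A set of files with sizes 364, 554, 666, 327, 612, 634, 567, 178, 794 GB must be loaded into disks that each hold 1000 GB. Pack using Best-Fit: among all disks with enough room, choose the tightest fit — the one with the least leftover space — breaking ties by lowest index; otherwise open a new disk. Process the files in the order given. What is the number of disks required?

6 disks

disk 1: place 364 GB, 636 GB left
disk 1: place 554 GB, 82 GB left
disk 2: place 666 GB, 334 GB left
disk 2: place 327 GB, 7 GB left
disk 3: place 612 GB, 388 GB left
disk 4: place 634 GB, 366 GB left
disk 5: place 567 GB, 433 GB left
disk 4: place 178 GB, 188 GB left
disk 6: place 794 GB, 206 GB left
Final disks: [364,554] [666,327] [612] [634,178] [567] [794].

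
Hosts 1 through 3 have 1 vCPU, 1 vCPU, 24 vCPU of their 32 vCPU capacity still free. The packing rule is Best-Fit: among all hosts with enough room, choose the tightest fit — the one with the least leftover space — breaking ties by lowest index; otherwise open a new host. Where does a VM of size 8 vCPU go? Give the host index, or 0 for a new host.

3

Hosts with room: host 3 (24 vCPU).
Tightest fit is host 3 with 24 vCPU free.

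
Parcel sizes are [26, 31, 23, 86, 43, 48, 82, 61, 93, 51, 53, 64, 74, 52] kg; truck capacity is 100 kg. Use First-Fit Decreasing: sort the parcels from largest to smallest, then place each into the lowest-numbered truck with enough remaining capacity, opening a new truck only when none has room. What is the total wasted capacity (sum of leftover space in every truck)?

113

Sorted descending: 93, 86, 82, 74, 64, 61, 53, 52, 51, 48, 43, 31, 26, 23.
Put 93 kg in truck 1; 7 kg remain.
Put 86 kg in truck 2; 14 kg remain.
Put 82 kg in truck 3; 18 kg remain.
Put 74 kg in truck 4; 26 kg remain.
Put 64 kg in truck 5; 36 kg remain.
Put 61 kg in truck 6; 39 kg remain.
Put 53 kg in truck 7; 47 kg remain.
Put 52 kg in truck 8; 48 kg remain.
Put 51 kg in truck 9; 49 kg remain.
Put 48 kg in truck 8; 0 kg remain.
Put 43 kg in truck 7; 4 kg remain.
Put 31 kg in truck 5; 5 kg remain.
Put 26 kg in truck 4; 0 kg remain.
Put 23 kg in truck 6; 16 kg remain.
9 trucks × 100 kg = 900 kg; used 787 kg; unused 113 kg.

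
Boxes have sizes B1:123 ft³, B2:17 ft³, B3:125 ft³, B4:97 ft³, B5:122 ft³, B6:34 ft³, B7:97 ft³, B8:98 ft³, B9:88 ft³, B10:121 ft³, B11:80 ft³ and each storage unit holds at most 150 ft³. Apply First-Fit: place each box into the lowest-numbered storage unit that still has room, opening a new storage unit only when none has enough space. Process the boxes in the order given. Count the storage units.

B1 (123 ft³) → storage unit 1 (remaining 27 ft³)
B2 (17 ft³) → storage unit 1 (remaining 10 ft³)
B3 (125 ft³) → storage unit 2 (remaining 25 ft³)
B4 (97 ft³) → storage unit 3 (remaining 53 ft³)
B5 (122 ft³) → storage unit 4 (remaining 28 ft³)
B6 (34 ft³) → storage unit 3 (remaining 19 ft³)
B7 (97 ft³) → storage unit 5 (remaining 53 ft³)
B8 (98 ft³) → storage unit 6 (remaining 52 ft³)
B9 (88 ft³) → storage unit 7 (remaining 62 ft³)
B10 (121 ft³) → storage unit 8 (remaining 29 ft³)
B11 (80 ft³) → storage unit 9 (remaining 70 ft³)
Final storage units: [123,17] [125] [97,34] [122] [97] [98] [88] [121] [80].

9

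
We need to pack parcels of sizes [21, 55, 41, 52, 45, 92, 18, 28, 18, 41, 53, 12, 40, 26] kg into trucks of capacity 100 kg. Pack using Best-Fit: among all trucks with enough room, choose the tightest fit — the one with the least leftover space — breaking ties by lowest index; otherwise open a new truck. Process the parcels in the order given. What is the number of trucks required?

21 kg → truck 1 (remaining 79 kg)
55 kg → truck 1 (remaining 24 kg)
41 kg → truck 2 (remaining 59 kg)
52 kg → truck 2 (remaining 7 kg)
45 kg → truck 3 (remaining 55 kg)
92 kg → truck 4 (remaining 8 kg)
18 kg → truck 1 (remaining 6 kg)
28 kg → truck 3 (remaining 27 kg)
18 kg → truck 3 (remaining 9 kg)
41 kg → truck 5 (remaining 59 kg)
53 kg → truck 5 (remaining 6 kg)
12 kg → truck 6 (remaining 88 kg)
40 kg → truck 6 (remaining 48 kg)
26 kg → truck 6 (remaining 22 kg)
Final trucks: [21,55,18] [41,52] [45,28,18] [92] [41,53] [12,40,26].

6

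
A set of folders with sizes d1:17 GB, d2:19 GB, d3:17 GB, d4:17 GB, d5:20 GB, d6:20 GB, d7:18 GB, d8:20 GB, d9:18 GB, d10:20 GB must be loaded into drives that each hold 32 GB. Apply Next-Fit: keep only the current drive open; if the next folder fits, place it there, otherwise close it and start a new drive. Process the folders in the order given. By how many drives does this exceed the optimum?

Next-Fit: [17] [19] [17] [17] [20] [20] [18] [20] [18] [20] → 10 drives.
10 folders exceed 16 GB (half the capacity), and no two of those can share a drive, so at least 10 drives are needed.
So 10 is already optimal.

0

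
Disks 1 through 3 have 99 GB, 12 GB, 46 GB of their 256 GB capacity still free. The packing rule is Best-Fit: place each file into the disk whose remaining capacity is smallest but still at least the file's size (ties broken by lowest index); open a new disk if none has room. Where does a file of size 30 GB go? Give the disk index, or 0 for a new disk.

Disks with room: disk 1 (99 GB), disk 3 (46 GB).
Tightest fit is disk 3 with 46 GB free.

3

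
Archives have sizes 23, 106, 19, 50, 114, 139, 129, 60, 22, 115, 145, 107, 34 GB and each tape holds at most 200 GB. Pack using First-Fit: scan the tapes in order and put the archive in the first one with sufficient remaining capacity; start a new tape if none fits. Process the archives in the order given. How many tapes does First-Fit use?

23 GB → tape 1 (remaining 177 GB)
106 GB → tape 1 (remaining 71 GB)
19 GB → tape 1 (remaining 52 GB)
50 GB → tape 1 (remaining 2 GB)
114 GB → tape 2 (remaining 86 GB)
139 GB → tape 3 (remaining 61 GB)
129 GB → tape 4 (remaining 71 GB)
60 GB → tape 2 (remaining 26 GB)
22 GB → tape 2 (remaining 4 GB)
115 GB → tape 5 (remaining 85 GB)
145 GB → tape 6 (remaining 55 GB)
107 GB → tape 7 (remaining 93 GB)
34 GB → tape 3 (remaining 27 GB)
Final tapes: [23,106,19,50] [114,60,22] [139,34] [129] [115] [145] [107].

7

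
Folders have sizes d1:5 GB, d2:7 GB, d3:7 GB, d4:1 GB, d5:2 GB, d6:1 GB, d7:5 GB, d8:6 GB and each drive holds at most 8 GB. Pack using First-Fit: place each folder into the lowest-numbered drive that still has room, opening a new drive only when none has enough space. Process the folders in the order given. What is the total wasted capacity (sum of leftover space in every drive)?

d1 (5 GB) → drive 1 (remaining 3 GB)
d2 (7 GB) → drive 2 (remaining 1 GB)
d3 (7 GB) → drive 3 (remaining 1 GB)
d4 (1 GB) → drive 1 (remaining 2 GB)
d5 (2 GB) → drive 1 (remaining 0 GB)
d6 (1 GB) → drive 2 (remaining 0 GB)
d7 (5 GB) → drive 4 (remaining 3 GB)
d8 (6 GB) → drive 5 (remaining 2 GB)
5 drives × 8 GB = 40 GB; used 34 GB; unused 6 GB.

6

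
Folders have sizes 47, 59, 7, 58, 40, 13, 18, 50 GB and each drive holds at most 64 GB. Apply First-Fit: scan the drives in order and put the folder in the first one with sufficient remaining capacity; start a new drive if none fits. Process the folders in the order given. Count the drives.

Put 47 GB in drive 1; 17 GB remain.
Put 59 GB in drive 2; 5 GB remain.
Put 7 GB in drive 1; 10 GB remain.
Put 58 GB in drive 3; 6 GB remain.
Put 40 GB in drive 4; 24 GB remain.
Put 13 GB in drive 4; 11 GB remain.
Put 18 GB in drive 5; 46 GB remain.
Put 50 GB in drive 6; 14 GB remain.

6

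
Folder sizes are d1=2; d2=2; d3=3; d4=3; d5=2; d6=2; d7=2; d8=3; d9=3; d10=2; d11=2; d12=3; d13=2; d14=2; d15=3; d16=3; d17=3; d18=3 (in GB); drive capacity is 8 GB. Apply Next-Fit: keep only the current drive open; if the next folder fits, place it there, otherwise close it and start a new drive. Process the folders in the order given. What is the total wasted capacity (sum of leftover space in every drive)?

drive 1: place d1 (2 GB), 6 GB left
drive 1: place d2 (2 GB), 4 GB left
drive 1: place d3 (3 GB), 1 GB left
drive 2: place d4 (3 GB), 5 GB left
drive 2: place d5 (2 GB), 3 GB left
drive 2: place d6 (2 GB), 1 GB left
drive 3: place d7 (2 GB), 6 GB left
drive 3: place d8 (3 GB), 3 GB left
drive 3: place d9 (3 GB), 0 GB left
drive 4: place d10 (2 GB), 6 GB left
drive 4: place d11 (2 GB), 4 GB left
drive 4: place d12 (3 GB), 1 GB left
drive 5: place d13 (2 GB), 6 GB left
drive 5: place d14 (2 GB), 4 GB left
drive 5: place d15 (3 GB), 1 GB left
drive 6: place d16 (3 GB), 5 GB left
drive 6: place d17 (3 GB), 2 GB left
drive 7: place d18 (3 GB), 5 GB left
7 drives × 8 GB = 56 GB; used 45 GB; unused 11 GB.

11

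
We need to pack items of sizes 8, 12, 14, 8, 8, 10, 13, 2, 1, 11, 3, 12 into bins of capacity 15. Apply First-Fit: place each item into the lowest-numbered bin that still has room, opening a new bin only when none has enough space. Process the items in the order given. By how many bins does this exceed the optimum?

0

First-Fit: [8,2,1,3] [12] [14] [8] [8] [10] [13] [11] [12] → 9 bins.
9 items exceed 7.5 (half the capacity), and no two of those can share a bin, so at least 9 bins are needed.
So 9 is already optimal.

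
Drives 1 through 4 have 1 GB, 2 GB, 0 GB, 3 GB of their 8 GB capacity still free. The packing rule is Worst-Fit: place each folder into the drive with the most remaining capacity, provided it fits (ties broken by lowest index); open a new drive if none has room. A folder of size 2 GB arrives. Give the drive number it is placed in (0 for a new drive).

Drives with room: drive 2 (2 GB), drive 4 (3 GB).
Most room is drive 4 with 3 GB free.

4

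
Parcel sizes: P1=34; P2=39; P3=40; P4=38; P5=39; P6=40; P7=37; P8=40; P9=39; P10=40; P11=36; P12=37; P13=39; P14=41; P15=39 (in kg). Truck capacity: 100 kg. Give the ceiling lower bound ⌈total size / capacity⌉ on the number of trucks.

6

Total size = 34 + 39 + 40 + 38 + 39 + 40 + 37 + 40 + 39 + 40 + 36 + 37 + 39 + 41 + 39 = 578 kg.
⌈578 / 100⌉ = 6.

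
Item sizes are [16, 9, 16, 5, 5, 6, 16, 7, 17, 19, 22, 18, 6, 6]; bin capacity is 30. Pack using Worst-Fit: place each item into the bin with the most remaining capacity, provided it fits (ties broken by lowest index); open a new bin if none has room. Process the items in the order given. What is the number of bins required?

7

Put 16 in bin 1; 14 remain.
Put 9 in bin 1; 5 remain.
Put 16 in bin 2; 14 remain.
Put 5 in bin 2; 9 remain.
Put 5 in bin 2; 4 remain.
Put 6 in bin 3; 24 remain.
Put 16 in bin 3; 8 remain.
Put 7 in bin 3; 1 remain.
Put 17 in bin 4; 13 remain.
Put 19 in bin 5; 11 remain.
Put 22 in bin 6; 8 remain.
Put 18 in bin 7; 12 remain.
Put 6 in bin 4; 7 remain.
Put 6 in bin 7; 6 remain.
Final bins: [16,9] [16,5,5] [6,16,7] [17,6] [19] [22] [18,6].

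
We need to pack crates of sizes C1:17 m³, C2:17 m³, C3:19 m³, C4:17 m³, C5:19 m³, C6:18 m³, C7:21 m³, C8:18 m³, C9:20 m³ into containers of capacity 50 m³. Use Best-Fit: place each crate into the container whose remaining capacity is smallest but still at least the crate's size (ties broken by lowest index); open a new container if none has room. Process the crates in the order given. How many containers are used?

5 containers

Put C1 (17 m³) in container 1; 33 m³ remain.
Put C2 (17 m³) in container 1; 16 m³ remain.
Put C3 (19 m³) in container 2; 31 m³ remain.
Put C4 (17 m³) in container 2; 14 m³ remain.
Put C5 (19 m³) in container 3; 31 m³ remain.
Put C6 (18 m³) in container 3; 13 m³ remain.
Put C7 (21 m³) in container 4; 29 m³ remain.
Put C8 (18 m³) in container 4; 11 m³ remain.
Put C9 (20 m³) in container 5; 30 m³ remain.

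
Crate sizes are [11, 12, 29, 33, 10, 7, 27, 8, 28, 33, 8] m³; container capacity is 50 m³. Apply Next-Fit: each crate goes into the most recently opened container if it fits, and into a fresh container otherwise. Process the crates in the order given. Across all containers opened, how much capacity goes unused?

94

Put 11 m³ in container 1; 39 m³ remain.
Put 12 m³ in container 1; 27 m³ remain.
Put 29 m³ in container 2; 21 m³ remain.
Put 33 m³ in container 3; 17 m³ remain.
Put 10 m³ in container 3; 7 m³ remain.
Put 7 m³ in container 3; 0 m³ remain.
Put 27 m³ in container 4; 23 m³ remain.
Put 8 m³ in container 4; 15 m³ remain.
Put 28 m³ in container 5; 22 m³ remain.
Put 33 m³ in container 6; 17 m³ remain.
Put 8 m³ in container 6; 9 m³ remain.
6 containers × 50 m³ = 300 m³; used 206 m³; unused 94 m³.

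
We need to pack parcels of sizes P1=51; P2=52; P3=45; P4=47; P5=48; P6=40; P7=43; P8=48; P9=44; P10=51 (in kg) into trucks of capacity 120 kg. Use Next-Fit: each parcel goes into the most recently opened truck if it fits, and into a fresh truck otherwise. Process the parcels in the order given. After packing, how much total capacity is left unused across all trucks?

131

P1 (51 kg) → truck 1 (remaining 69 kg)
P2 (52 kg) → truck 1 (remaining 17 kg)
P3 (45 kg) → truck 2 (remaining 75 kg)
P4 (47 kg) → truck 2 (remaining 28 kg)
P5 (48 kg) → truck 3 (remaining 72 kg)
P6 (40 kg) → truck 3 (remaining 32 kg)
P7 (43 kg) → truck 4 (remaining 77 kg)
P8 (48 kg) → truck 4 (remaining 29 kg)
P9 (44 kg) → truck 5 (remaining 76 kg)
P10 (51 kg) → truck 5 (remaining 25 kg)
5 trucks × 120 kg = 600 kg; used 469 kg; unused 131 kg.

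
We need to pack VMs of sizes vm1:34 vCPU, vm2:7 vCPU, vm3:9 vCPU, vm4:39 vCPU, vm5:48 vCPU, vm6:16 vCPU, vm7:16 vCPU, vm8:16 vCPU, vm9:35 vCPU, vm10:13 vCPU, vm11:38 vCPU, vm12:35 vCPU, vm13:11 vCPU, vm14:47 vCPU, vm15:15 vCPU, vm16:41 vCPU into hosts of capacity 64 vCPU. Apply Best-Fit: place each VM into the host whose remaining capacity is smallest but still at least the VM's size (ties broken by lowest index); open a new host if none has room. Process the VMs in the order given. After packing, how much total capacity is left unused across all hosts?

92

vm1 (34 vCPU) → host 1 (remaining 30 vCPU)
vm2 (7 vCPU) → host 1 (remaining 23 vCPU)
vm3 (9 vCPU) → host 1 (remaining 14 vCPU)
vm4 (39 vCPU) → host 2 (remaining 25 vCPU)
vm5 (48 vCPU) → host 3 (remaining 16 vCPU)
vm6 (16 vCPU) → host 3 (remaining 0 vCPU)
vm7 (16 vCPU) → host 2 (remaining 9 vCPU)
vm8 (16 vCPU) → host 4 (remaining 48 vCPU)
vm9 (35 vCPU) → host 4 (remaining 13 vCPU)
vm10 (13 vCPU) → host 4 (remaining 0 vCPU)
vm11 (38 vCPU) → host 5 (remaining 26 vCPU)
vm12 (35 vCPU) → host 6 (remaining 29 vCPU)
vm13 (11 vCPU) → host 1 (remaining 3 vCPU)
vm14 (47 vCPU) → host 7 (remaining 17 vCPU)
vm15 (15 vCPU) → host 7 (remaining 2 vCPU)
vm16 (41 vCPU) → host 8 (remaining 23 vCPU)
8 hosts × 64 vCPU = 512 vCPU; used 420 vCPU; unused 92 vCPU.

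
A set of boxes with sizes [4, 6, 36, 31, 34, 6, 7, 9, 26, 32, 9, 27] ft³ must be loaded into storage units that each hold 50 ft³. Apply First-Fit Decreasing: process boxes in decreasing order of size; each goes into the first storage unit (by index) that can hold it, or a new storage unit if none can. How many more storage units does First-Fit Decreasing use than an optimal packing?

First-Fit Decreasing: [36,9,4] [34,9,7] [32,6,6] [31] [27] [26] → 6 storage units.
6 boxes exceed 25 ft³ (half the capacity), and no two of those can share a storage unit, so at least 6 storage units are needed.
So 6 is already optimal.

0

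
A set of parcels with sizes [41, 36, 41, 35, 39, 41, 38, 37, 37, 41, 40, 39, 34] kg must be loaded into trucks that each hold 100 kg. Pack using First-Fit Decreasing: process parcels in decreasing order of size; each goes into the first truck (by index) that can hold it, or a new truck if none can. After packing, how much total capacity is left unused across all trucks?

201

Sorted descending: 41, 41, 41, 41, 40, 39, 39, 38, 37, 37, 36, 35, 34.
Put 41 kg in truck 1; 59 kg remain.
Put 41 kg in truck 1; 18 kg remain.
Put 41 kg in truck 2; 59 kg remain.
Put 41 kg in truck 2; 18 kg remain.
Put 40 kg in truck 3; 60 kg remain.
Put 39 kg in truck 3; 21 kg remain.
Put 39 kg in truck 4; 61 kg remain.
Put 38 kg in truck 4; 23 kg remain.
Put 37 kg in truck 5; 63 kg remain.
Put 37 kg in truck 5; 26 kg remain.
Put 36 kg in truck 6; 64 kg remain.
Put 35 kg in truck 6; 29 kg remain.
Put 34 kg in truck 7; 66 kg remain.
7 trucks × 100 kg = 700 kg; used 499 kg; unused 201 kg.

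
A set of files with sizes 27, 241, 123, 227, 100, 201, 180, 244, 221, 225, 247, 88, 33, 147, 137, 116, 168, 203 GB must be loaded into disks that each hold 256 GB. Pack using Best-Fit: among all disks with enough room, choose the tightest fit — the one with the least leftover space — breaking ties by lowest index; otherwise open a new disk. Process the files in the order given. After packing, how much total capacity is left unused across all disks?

400

27 GB → disk 1 (remaining 229 GB)
241 GB → disk 2 (remaining 15 GB)
123 GB → disk 1 (remaining 106 GB)
227 GB → disk 3 (remaining 29 GB)
100 GB → disk 1 (remaining 6 GB)
201 GB → disk 4 (remaining 55 GB)
180 GB → disk 5 (remaining 76 GB)
244 GB → disk 6 (remaining 12 GB)
221 GB → disk 7 (remaining 35 GB)
225 GB → disk 8 (remaining 31 GB)
247 GB → disk 9 (remaining 9 GB)
88 GB → disk 10 (remaining 168 GB)
33 GB → disk 7 (remaining 2 GB)
147 GB → disk 10 (remaining 21 GB)
137 GB → disk 11 (remaining 119 GB)
116 GB → disk 11 (remaining 3 GB)
168 GB → disk 12 (remaining 88 GB)
203 GB → disk 13 (remaining 53 GB)
13 disks × 256 GB = 3328 GB; used 2928 GB; unused 400 GB.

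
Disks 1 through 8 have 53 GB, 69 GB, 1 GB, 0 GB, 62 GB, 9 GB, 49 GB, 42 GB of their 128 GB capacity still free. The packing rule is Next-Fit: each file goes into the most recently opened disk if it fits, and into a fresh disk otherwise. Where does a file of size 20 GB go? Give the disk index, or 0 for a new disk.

Next-Fit only looks at disk 8, which has 42 GB free.
20 GB fits there.

8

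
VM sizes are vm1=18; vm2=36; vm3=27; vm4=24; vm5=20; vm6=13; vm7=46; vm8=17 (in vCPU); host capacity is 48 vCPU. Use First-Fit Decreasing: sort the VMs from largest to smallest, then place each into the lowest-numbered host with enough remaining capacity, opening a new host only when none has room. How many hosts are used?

Sorted descending: 46, 36, 27, 24, 20, 18, 17, 13.
Put 46 vCPU in host 1; 2 vCPU remain.
Put 36 vCPU in host 2; 12 vCPU remain.
Put 27 vCPU in host 3; 21 vCPU remain.
Put 24 vCPU in host 4; 24 vCPU remain.
Put 20 vCPU in host 3; 1 vCPU remain.
Put 18 vCPU in host 4; 6 vCPU remain.
Put 17 vCPU in host 5; 31 vCPU remain.
Put 13 vCPU in host 5; 18 vCPU remain.
Final hosts: [46] [36] [27,20] [24,18] [17,13].

5 hosts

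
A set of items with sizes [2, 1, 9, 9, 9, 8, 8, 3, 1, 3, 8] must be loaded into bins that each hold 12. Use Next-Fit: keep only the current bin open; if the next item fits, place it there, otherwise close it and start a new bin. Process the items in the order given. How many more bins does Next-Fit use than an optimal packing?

0

Next-Fit: [2,1,9] [9] [9] [8] [8,3,1] [3,8] → 6 bins.
Total size 61; any packing needs at least ⌈61/12⌉ = 6 bins.
So 6 is already optimal.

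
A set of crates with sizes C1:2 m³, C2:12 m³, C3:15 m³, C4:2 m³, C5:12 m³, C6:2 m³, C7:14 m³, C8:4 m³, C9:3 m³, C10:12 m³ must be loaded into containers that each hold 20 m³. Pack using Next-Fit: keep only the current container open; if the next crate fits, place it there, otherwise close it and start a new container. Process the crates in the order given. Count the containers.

5

C1 (2 m³) → container 1 (remaining 18 m³)
C2 (12 m³) → container 1 (remaining 6 m³)
C3 (15 m³) → container 2 (remaining 5 m³)
C4 (2 m³) → container 2 (remaining 3 m³)
C5 (12 m³) → container 3 (remaining 8 m³)
C6 (2 m³) → container 3 (remaining 6 m³)
C7 (14 m³) → container 4 (remaining 6 m³)
C8 (4 m³) → container 4 (remaining 2 m³)
C9 (3 m³) → container 5 (remaining 17 m³)
C10 (12 m³) → container 5 (remaining 5 m³)
Final containers: [2,12] [15,2] [12,2] [14,4] [3,12].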